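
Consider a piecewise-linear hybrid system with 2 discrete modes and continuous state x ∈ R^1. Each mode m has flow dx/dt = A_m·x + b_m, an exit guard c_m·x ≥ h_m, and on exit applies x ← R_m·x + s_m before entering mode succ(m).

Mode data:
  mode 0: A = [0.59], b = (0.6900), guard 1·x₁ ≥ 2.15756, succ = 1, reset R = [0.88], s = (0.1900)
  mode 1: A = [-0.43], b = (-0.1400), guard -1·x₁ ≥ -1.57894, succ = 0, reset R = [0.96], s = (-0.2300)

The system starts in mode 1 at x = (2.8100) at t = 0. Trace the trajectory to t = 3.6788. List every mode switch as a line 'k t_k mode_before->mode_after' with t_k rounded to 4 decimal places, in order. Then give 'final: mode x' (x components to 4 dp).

1 1.1595 1->0
2 1.6745 0->1
3 2.2260 1->0
4 2.7410 0->1
5 3.2925 1->0
final: 0 1.9142

Mode 1: guard c·x = -1.5789 hit at Δt = 1.1595 (t = 1.1595), x⁻ = (1.5789) → reset → x⁺ = (1.2858), jump to mode 0
Mode 0: guard c·x = 2.1576 hit at Δt = 0.5150 (t = 1.6745), x⁻ = (2.1576) → reset → x⁺ = (2.0887), jump to mode 1
Mode 1: guard c·x = -1.5789 hit at Δt = 0.5515 (t = 2.2260), x⁻ = (1.5789) → reset → x⁺ = (1.2858), jump to mode 0
Mode 0: guard c·x = 2.1576 hit at Δt = 0.5150 (t = 2.7410), x⁻ = (2.1576) → reset → x⁺ = (2.0887), jump to mode 1
Mode 1: guard c·x = -1.5789 hit at Δt = 0.5515 (t = 3.2925), x⁻ = (1.5789) → reset → x⁺ = (1.2858), jump to mode 0
Mode 0: flow for 0.3863 to horizon, guard not reached → x = (1.9142)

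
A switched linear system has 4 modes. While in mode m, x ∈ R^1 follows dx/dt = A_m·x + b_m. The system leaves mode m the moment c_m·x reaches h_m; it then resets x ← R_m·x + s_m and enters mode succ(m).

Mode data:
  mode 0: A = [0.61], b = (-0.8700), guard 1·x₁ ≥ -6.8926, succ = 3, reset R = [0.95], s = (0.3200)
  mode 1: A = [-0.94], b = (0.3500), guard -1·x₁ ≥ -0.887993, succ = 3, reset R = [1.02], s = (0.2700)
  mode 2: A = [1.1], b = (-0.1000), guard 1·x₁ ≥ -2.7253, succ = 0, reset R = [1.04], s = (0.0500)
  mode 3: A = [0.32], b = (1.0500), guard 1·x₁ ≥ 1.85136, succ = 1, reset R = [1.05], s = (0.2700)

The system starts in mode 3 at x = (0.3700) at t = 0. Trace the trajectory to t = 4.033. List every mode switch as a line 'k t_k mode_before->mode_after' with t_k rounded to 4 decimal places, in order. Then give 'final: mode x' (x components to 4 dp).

1 1.0642 3->1
2 2.4184 1->3
3 2.8595 3->1
final: 1 0.9834

Mode 3: guard c·x = 1.8514 hit at Δt = 1.0642 (t = 1.0642), x⁻ = (1.8514) → reset → x⁺ = (2.2139), jump to mode 1
Mode 1: guard c·x = -0.8880 hit at Δt = 1.3542 (t = 2.4184), x⁻ = (0.8880) → reset → x⁺ = (1.1758), jump to mode 3
Mode 3: guard c·x = 1.8514 hit at Δt = 0.4411 (t = 2.8595), x⁻ = (1.8514) → reset → x⁺ = (2.2139), jump to mode 1
Mode 1: flow for 1.1735 to horizon, guard not reached → x = (0.9834)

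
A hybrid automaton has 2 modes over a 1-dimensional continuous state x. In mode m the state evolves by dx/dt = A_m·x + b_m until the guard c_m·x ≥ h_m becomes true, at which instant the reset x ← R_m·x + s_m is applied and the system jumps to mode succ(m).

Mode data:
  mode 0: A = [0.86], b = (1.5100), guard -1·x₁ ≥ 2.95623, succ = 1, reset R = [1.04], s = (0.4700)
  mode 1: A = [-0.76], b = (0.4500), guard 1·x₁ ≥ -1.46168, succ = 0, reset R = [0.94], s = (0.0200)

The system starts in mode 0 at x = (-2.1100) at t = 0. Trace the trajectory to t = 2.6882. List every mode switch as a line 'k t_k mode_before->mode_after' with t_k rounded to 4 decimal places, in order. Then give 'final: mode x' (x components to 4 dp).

1 1.4193 0->1
2 2.0014 1->0
final: 0 -1.0304

Mode 0: guard c·x = 2.9562 hit at Δt = 1.4193 (t = 1.4193), x⁻ = (-2.9562) → reset → x⁺ = (-2.6045), jump to mode 1
Mode 1: guard c·x = -1.4617 hit at Δt = 0.5821 (t = 2.0014), x⁻ = (-1.4617) → reset → x⁺ = (-1.3540), jump to mode 0
Mode 0: flow for 0.6868 to horizon, guard not reached → x = (-1.0304)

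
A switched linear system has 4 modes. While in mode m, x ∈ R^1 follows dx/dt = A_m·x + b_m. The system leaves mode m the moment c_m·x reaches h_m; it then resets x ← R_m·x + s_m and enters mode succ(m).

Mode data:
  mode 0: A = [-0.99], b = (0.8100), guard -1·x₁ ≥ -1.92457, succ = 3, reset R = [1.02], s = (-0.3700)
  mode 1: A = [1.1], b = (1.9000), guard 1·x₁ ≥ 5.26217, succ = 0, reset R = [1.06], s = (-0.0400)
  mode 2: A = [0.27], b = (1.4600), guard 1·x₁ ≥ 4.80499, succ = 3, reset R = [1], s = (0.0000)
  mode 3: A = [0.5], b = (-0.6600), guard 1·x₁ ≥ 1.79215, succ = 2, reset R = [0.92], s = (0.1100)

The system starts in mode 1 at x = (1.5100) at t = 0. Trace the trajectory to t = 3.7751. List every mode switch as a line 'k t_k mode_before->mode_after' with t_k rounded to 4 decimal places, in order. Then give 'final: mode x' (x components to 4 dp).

1 0.6997 1->0
2 2.1650 0->3
3 3.2602 3->2
final: 2 2.8276

Mode 1: guard c·x = 5.2622 hit at Δt = 0.6997 (t = 0.6997), x⁻ = (5.2622) → reset → x⁺ = (5.5379), jump to mode 0
Mode 0: guard c·x = -1.9246 hit at Δt = 1.4653 (t = 2.1650), x⁻ = (1.9246) → reset → x⁺ = (1.5931), jump to mode 3
Mode 3: guard c·x = 1.7921 hit at Δt = 1.0952 (t = 3.2602), x⁻ = (1.7921) → reset → x⁺ = (1.7588), jump to mode 2
Mode 2: flow for 0.5149 to horizon, guard not reached → x = (2.8276)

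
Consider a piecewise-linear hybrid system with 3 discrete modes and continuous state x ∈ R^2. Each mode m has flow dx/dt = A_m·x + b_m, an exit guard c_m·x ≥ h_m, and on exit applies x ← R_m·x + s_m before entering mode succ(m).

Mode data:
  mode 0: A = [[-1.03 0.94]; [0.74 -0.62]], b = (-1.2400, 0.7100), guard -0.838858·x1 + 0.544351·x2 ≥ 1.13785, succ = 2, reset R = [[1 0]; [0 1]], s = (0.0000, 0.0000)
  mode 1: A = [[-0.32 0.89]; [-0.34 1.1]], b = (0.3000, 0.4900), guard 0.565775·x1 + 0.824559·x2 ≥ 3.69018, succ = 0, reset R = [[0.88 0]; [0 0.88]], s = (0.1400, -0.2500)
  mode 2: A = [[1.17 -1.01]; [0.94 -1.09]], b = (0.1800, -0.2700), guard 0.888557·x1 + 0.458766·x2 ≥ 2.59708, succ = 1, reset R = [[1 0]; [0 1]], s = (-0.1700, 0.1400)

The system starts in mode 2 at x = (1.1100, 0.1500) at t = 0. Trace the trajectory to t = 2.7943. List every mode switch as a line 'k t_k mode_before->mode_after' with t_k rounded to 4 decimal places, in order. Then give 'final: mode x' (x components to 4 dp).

1 0.7871 2->1
2 1.8285 1->0
final: 0 1.6876 2.6151

Mode 2: guard c·x = 2.5971 hit at Δt = 0.7871 (t = 0.7871), x⁻ = (2.4921, 0.8341) → reset → x⁺ = (2.3221, 0.9741), jump to mode 1
Mode 1: guard c·x = 3.6902 hit at Δt = 1.0414 (t = 1.8285), x⁻ = (3.1699, 2.3003) → reset → x⁺ = (2.9295, 1.7743), jump to mode 0
Mode 0: flow for 0.9658 to horizon, guard not reached → x = (1.6876, 2.6151)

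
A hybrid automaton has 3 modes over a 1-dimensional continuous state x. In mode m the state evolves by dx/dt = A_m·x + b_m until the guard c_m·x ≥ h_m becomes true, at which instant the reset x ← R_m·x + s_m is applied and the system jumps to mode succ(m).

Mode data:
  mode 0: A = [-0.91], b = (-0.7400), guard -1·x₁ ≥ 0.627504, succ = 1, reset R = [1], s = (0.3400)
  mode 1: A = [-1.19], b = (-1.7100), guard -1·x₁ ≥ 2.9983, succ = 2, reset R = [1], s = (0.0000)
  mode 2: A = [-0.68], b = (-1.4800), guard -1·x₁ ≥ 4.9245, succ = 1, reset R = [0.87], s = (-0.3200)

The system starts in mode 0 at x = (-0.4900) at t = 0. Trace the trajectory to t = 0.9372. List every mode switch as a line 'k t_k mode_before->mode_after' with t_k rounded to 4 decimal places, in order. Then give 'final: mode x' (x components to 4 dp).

1 0.6090 0->1
final: 1 -0.6592

Mode 0: guard c·x = 0.6275 hit at Δt = 0.6090 (t = 0.6090), x⁻ = (-0.6275) → reset → x⁺ = (-0.2875), jump to mode 1
Mode 1: flow for 0.3282 to horizon, guard not reached → x = (-0.6592)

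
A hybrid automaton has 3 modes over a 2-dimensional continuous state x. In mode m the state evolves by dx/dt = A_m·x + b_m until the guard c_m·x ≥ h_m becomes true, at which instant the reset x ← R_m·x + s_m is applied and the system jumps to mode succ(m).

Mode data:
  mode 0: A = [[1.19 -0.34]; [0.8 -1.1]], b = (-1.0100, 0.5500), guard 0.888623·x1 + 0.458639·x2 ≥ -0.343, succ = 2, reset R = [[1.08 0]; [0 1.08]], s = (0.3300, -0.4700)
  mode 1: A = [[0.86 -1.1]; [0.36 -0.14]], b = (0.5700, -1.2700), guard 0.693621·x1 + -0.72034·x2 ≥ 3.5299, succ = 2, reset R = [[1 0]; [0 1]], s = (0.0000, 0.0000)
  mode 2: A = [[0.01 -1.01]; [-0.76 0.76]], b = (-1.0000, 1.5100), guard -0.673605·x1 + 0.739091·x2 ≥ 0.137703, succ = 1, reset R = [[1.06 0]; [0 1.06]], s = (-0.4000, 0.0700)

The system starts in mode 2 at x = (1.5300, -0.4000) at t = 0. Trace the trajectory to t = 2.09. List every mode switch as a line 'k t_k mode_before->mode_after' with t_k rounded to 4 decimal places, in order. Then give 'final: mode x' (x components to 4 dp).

Mode 2: guard c·x = 0.1377 hit at Δt = 1.4107 (t = 1.4107), x⁻ = (0.3263, 0.4837) → reset → x⁺ = (-0.0542, 0.5827), jump to mode 1
Mode 1: flow for 0.6793 to horizon, guard not reached → x = (0.2485, -0.2860)

1 1.4107 2->1
final: 1 0.2485 -0.2860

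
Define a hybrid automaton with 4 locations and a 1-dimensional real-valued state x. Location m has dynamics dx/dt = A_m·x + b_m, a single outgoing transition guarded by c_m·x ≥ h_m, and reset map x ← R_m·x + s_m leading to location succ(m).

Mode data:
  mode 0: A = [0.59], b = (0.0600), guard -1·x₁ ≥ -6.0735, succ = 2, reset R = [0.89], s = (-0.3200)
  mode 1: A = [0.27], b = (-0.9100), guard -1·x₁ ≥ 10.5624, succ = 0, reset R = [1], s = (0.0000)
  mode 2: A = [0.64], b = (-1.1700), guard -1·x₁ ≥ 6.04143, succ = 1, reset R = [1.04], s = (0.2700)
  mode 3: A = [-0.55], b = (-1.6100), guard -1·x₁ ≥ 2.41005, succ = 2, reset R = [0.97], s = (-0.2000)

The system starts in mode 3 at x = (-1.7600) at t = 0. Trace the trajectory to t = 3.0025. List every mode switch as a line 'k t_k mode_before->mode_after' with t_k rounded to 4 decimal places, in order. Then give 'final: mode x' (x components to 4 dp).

Mode 3: guard c·x = 2.4101 hit at Δt = 1.4799 (t = 1.4799), x⁻ = (-2.4100) → reset → x⁺ = (-2.5377), jump to mode 2
Mode 2: guard c·x = 6.0414 hit at Δt = 0.9206 (t = 2.4005), x⁻ = (-6.0414) → reset → x⁺ = (-6.0131), jump to mode 1
Mode 1: flow for 0.6020 to horizon, guard not reached → x = (-7.6692)

1 1.4799 3->2
2 2.4005 2->1
final: 1 -7.6692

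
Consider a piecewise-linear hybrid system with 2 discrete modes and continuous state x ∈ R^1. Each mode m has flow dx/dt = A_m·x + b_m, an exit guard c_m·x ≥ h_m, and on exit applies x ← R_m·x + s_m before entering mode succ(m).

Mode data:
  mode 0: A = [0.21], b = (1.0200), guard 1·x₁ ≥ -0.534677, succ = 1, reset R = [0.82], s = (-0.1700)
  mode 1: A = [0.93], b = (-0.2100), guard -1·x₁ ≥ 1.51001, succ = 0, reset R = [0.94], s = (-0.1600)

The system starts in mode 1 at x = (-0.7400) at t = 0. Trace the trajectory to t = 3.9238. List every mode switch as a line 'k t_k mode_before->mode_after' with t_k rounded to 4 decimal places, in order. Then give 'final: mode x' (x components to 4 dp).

1 0.6304 1->0
2 1.9479 0->1
3 2.7358 1->0
final: 0 -0.6506

Mode 1: guard c·x = 1.5100 hit at Δt = 0.6304 (t = 0.6304), x⁻ = (-1.5100) → reset → x⁺ = (-1.5794), jump to mode 0
Mode 0: guard c·x = -0.5347 hit at Δt = 1.3175 (t = 1.9479), x⁻ = (-0.5347) → reset → x⁺ = (-0.6084), jump to mode 1
Mode 1: guard c·x = 1.5100 hit at Δt = 0.7879 (t = 2.7358), x⁻ = (-1.5100) → reset → x⁺ = (-1.5794), jump to mode 0
Mode 0: flow for 1.1880 to horizon, guard not reached → x = (-0.6506)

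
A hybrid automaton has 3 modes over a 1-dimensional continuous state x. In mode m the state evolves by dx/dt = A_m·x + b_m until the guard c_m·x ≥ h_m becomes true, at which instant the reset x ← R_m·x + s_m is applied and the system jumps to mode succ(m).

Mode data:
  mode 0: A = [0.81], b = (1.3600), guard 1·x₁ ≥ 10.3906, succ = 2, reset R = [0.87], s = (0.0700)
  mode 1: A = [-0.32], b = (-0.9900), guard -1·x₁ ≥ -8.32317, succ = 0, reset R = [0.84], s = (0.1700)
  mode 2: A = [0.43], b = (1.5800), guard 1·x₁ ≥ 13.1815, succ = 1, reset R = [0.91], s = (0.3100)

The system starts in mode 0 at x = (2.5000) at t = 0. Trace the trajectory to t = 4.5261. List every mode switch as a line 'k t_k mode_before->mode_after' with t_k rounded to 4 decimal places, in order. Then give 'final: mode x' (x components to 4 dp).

Mode 0: guard c·x = 10.3906 hit at Δt = 1.3094 (t = 1.3094), x⁻ = (10.3906) → reset → x⁺ = (9.1098), jump to mode 2
Mode 2: guard c·x = 13.1815 hit at Δt = 0.6430 (t = 1.9524), x⁻ = (13.1815) → reset → x⁺ = (12.3052), jump to mode 1
Mode 1: guard c·x = -8.3232 hit at Δt = 0.9350 (t = 2.8874), x⁻ = (8.3232) → reset → x⁺ = (7.1615), jump to mode 0
Mode 0: guard c·x = 10.3906 hit at Δt = 0.3844 (t = 3.2718), x⁻ = (10.3906) → reset → x⁺ = (9.1098), jump to mode 2
Mode 2: guard c·x = 13.1815 hit at Δt = 0.6430 (t = 3.9148), x⁻ = (13.1815) → reset → x⁺ = (12.3052), jump to mode 1
Mode 1: flow for 0.6113 to horizon, guard not reached → x = (9.5691)

1 1.3094 0->2
2 1.9524 2->1
3 2.8874 1->0
4 3.2718 0->2
5 3.9148 2->1
final: 1 9.5691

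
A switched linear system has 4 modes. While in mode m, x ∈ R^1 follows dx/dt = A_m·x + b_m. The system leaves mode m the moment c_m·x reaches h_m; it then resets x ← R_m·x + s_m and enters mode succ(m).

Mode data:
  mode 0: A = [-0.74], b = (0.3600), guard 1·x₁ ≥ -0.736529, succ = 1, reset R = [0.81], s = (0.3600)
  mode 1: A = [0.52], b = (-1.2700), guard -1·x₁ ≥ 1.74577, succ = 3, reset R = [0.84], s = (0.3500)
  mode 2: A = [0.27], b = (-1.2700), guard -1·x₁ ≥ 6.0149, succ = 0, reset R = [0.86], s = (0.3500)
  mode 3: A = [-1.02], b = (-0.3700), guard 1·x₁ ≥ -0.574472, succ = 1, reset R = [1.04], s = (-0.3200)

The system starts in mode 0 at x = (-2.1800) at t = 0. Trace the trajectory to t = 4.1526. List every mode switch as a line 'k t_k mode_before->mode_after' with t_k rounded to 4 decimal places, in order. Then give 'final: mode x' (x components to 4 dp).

Mode 0: guard c·x = -0.7365 hit at Δt = 1.0533 (t = 1.0533), x⁻ = (-0.7365) → reset → x⁺ = (-0.2366), jump to mode 1
Mode 1: guard c·x = 1.7458 hit at Δt = 0.8593 (t = 1.9126), x⁻ = (-1.7458) → reset → x⁺ = (-1.1164), jump to mode 3
Mode 3: guard c·x = -0.5745 hit at Δt = 1.2448 (t = 3.1574), x⁻ = (-0.5745) → reset → x⁺ = (-0.9175), jump to mode 1
Mode 1: guard c·x = 1.7458 hit at Δt = 0.4238 (t = 3.5812), x⁻ = (-1.7458) → reset → x⁺ = (-1.1164), jump to mode 3
Mode 3: flow for 0.5714 to horizon, guard not reached → x = (-0.7835)

1 1.0533 0->1
2 1.9126 1->3
3 3.1574 3->1
4 3.5812 1->3
final: 3 -0.7835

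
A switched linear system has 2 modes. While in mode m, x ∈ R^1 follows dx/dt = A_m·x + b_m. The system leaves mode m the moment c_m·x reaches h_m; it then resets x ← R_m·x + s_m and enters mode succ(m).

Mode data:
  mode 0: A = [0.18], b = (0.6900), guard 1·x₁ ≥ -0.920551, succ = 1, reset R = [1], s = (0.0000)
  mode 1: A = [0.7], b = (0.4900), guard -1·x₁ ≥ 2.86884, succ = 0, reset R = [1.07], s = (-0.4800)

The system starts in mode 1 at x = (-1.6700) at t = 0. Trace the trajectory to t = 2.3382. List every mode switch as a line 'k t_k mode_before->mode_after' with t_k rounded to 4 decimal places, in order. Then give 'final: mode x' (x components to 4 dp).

1 1.1495 1->0
final: 0 -3.4820

Mode 1: guard c·x = 2.8688 hit at Δt = 1.1495 (t = 1.1495), x⁻ = (-2.8688) → reset → x⁺ = (-3.5497), jump to mode 0
Mode 0: flow for 1.1887 to horizon, guard not reached → x = (-3.4820)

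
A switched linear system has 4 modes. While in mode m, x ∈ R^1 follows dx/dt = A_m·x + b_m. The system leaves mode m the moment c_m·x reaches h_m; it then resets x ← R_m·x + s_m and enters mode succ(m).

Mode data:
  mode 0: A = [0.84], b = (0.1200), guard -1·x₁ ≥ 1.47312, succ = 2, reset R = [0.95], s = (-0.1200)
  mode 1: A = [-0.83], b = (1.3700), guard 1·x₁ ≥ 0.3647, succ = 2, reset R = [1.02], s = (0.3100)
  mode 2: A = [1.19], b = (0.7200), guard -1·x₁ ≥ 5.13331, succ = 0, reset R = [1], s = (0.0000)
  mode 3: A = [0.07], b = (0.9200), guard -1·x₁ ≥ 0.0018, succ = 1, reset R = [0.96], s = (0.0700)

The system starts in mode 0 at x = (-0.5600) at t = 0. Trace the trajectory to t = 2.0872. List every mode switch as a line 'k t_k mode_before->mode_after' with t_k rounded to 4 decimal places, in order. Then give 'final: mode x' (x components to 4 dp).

Mode 0: guard c·x = 1.4731 hit at Δt = 1.3806 (t = 1.3806), x⁻ = (-1.4731) → reset → x⁺ = (-1.5195), jump to mode 2
Mode 2: flow for 0.7066 to horizon, guard not reached → x = (-2.7250)

1 1.3806 0->2
final: 2 -2.7250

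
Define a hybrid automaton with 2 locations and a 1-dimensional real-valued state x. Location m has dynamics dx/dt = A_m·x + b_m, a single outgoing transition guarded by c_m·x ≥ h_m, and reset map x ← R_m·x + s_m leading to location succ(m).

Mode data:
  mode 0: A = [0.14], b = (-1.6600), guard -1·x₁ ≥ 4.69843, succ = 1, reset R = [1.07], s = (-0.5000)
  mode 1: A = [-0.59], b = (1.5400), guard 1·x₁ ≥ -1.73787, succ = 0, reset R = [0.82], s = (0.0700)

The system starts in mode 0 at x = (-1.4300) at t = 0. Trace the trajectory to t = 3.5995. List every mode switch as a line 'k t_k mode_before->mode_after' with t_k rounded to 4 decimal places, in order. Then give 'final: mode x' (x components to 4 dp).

1 1.5709 0->1
2 2.6332 1->0
final: 0 -3.2690

Mode 0: guard c·x = 4.6984 hit at Δt = 1.5709 (t = 1.5709), x⁻ = (-4.6984) → reset → x⁺ = (-5.5273), jump to mode 1
Mode 1: guard c·x = -1.7379 hit at Δt = 1.0623 (t = 2.6332), x⁻ = (-1.7379) → reset → x⁺ = (-1.3551), jump to mode 0
Mode 0: flow for 0.9663 to horizon, guard not reached → x = (-3.2690)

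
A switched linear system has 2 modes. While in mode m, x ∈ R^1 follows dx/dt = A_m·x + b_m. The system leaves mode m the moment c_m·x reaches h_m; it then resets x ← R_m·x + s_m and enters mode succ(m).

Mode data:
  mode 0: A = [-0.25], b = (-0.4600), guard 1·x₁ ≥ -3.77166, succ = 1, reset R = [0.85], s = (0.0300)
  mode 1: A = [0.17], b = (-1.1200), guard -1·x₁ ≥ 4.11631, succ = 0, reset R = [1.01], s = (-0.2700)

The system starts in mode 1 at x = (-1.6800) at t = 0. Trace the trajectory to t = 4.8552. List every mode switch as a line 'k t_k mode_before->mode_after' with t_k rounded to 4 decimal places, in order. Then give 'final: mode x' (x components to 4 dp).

1 1.5191 1->0
2 2.6883 0->1
3 3.2292 1->0
4 4.3984 0->1
final: 1 -3.9644

Mode 1: guard c·x = 4.1163 hit at Δt = 1.5191 (t = 1.5191), x⁻ = (-4.1163) → reset → x⁺ = (-4.4275), jump to mode 0
Mode 0: guard c·x = -3.7717 hit at Δt = 1.1692 (t = 2.6883), x⁻ = (-3.7717) → reset → x⁺ = (-3.1759), jump to mode 1
Mode 1: guard c·x = 4.1163 hit at Δt = 0.5409 (t = 3.2292), x⁻ = (-4.1163) → reset → x⁺ = (-4.4275), jump to mode 0
Mode 0: guard c·x = -3.7717 hit at Δt = 1.1692 (t = 4.3984), x⁻ = (-3.7717) → reset → x⁺ = (-3.1759), jump to mode 1
Mode 1: flow for 0.4568 to horizon, guard not reached → x = (-3.9644)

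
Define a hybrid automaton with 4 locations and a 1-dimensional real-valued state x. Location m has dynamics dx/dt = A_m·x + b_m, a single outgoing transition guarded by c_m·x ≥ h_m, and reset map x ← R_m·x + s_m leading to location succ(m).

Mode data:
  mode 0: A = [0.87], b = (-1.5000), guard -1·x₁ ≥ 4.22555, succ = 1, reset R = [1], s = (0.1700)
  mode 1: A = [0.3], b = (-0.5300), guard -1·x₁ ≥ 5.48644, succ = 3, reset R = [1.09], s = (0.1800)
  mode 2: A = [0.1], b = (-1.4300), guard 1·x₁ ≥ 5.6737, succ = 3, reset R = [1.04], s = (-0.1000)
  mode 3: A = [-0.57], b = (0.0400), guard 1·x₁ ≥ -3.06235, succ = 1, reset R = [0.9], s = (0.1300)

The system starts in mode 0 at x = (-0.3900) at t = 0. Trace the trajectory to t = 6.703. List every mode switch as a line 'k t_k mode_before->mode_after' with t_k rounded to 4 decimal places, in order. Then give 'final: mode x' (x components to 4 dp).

1 1.1893 0->1
2 1.9218 1->3
3 3.0237 3->1
4 4.6953 1->3
5 5.7972 3->1
final: 1 -3.9978

Mode 0: guard c·x = 4.2256 hit at Δt = 1.1893 (t = 1.1893), x⁻ = (-4.2255) → reset → x⁺ = (-4.0555), jump to mode 1
Mode 1: guard c·x = 5.4864 hit at Δt = 0.7325 (t = 1.9218), x⁻ = (-5.4864) → reset → x⁺ = (-5.8002), jump to mode 3
Mode 3: guard c·x = -3.0623 hit at Δt = 1.1019 (t = 3.0237), x⁻ = (-3.0624) → reset → x⁺ = (-2.6261), jump to mode 1
Mode 1: guard c·x = 5.4864 hit at Δt = 1.6716 (t = 4.6953), x⁻ = (-5.4864) → reset → x⁺ = (-5.8002), jump to mode 3
Mode 3: guard c·x = -3.0623 hit at Δt = 1.1019 (t = 5.7972), x⁻ = (-3.0624) → reset → x⁺ = (-2.6261), jump to mode 1
Mode 1: flow for 0.9058 to horizon, guard not reached → x = (-3.9978)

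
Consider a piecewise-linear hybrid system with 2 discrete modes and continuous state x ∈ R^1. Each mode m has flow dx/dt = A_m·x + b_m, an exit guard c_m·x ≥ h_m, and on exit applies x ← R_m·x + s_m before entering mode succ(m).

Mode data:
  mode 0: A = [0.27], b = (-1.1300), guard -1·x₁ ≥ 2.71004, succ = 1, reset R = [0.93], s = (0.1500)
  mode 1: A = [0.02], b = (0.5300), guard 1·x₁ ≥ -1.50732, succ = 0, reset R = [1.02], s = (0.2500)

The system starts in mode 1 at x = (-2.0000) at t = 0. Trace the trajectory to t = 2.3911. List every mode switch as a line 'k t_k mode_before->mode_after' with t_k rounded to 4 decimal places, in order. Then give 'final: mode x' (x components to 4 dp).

Mode 1: guard c·x = -1.5073 hit at Δt = 0.9955 (t = 0.9955), x⁻ = (-1.5073) → reset → x⁺ = (-1.2875), jump to mode 0
Mode 0: guard c·x = 2.7100 hit at Δt = 0.8558 (t = 1.8513), x⁻ = (-2.7100) → reset → x⁺ = (-2.3703), jump to mode 1
Mode 1: flow for 0.5398 to horizon, guard not reached → x = (-2.1084)

1 0.9955 1->0
2 1.8513 0->1
final: 1 -2.1084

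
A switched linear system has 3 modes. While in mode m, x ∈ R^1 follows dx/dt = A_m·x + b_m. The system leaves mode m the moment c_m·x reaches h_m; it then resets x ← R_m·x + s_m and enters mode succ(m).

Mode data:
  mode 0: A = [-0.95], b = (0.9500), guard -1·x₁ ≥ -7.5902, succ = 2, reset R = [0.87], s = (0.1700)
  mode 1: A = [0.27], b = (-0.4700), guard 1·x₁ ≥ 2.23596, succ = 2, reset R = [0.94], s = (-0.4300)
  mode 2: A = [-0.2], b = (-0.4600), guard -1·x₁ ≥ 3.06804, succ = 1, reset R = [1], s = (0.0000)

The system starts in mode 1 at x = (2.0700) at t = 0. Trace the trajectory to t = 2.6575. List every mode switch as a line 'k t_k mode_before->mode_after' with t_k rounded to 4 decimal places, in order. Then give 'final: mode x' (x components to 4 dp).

1 1.5117 1->2
final: 2 0.8584

Mode 1: guard c·x = 2.2360 hit at Δt = 1.5117 (t = 1.5117), x⁻ = (2.2360) → reset → x⁺ = (1.6718), jump to mode 2
Mode 2: flow for 1.1458 to horizon, guard not reached → x = (0.8584)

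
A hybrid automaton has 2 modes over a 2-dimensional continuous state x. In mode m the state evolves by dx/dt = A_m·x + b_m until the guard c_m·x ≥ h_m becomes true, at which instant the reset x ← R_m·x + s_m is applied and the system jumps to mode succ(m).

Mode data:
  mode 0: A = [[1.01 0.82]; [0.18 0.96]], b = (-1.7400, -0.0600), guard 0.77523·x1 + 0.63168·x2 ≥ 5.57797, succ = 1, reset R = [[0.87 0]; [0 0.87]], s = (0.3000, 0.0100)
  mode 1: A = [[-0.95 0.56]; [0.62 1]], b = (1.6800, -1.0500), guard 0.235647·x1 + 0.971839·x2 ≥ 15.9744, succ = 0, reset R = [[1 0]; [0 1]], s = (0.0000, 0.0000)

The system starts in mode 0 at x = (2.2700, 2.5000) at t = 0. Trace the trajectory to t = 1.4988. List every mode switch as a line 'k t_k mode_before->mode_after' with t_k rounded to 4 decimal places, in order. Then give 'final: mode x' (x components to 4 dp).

1 0.4252 0->1
final: 1 5.5628 13.1842

Mode 0: guard c·x = 5.5780 hit at Δt = 0.4252 (t = 0.4252), x⁻ = (3.9304, 4.0068) → reset → x⁺ = (3.7194, 3.4959), jump to mode 1
Mode 1: flow for 1.0736 to horizon, guard not reached → x = (5.5628, 13.1842)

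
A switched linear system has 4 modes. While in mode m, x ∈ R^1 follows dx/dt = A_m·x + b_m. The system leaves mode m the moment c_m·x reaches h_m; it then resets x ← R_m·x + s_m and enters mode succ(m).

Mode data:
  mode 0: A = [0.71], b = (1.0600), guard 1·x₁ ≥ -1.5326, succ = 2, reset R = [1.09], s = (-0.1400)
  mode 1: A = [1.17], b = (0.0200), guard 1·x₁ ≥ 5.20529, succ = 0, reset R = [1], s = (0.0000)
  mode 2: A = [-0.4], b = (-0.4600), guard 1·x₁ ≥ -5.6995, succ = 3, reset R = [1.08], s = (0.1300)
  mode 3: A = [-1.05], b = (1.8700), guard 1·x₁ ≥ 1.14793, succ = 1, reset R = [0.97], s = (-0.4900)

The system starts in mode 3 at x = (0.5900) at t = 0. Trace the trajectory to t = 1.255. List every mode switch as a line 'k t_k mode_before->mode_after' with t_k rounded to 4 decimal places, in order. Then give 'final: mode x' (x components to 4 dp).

Mode 3: guard c·x = 1.1479 hit at Δt = 0.6019 (t = 0.6019), x⁻ = (1.1479) → reset → x⁺ = (0.6235), jump to mode 1
Mode 1: flow for 0.6531 to horizon, guard not reached → x = (1.3583)

1 0.6019 3->1
final: 1 1.3583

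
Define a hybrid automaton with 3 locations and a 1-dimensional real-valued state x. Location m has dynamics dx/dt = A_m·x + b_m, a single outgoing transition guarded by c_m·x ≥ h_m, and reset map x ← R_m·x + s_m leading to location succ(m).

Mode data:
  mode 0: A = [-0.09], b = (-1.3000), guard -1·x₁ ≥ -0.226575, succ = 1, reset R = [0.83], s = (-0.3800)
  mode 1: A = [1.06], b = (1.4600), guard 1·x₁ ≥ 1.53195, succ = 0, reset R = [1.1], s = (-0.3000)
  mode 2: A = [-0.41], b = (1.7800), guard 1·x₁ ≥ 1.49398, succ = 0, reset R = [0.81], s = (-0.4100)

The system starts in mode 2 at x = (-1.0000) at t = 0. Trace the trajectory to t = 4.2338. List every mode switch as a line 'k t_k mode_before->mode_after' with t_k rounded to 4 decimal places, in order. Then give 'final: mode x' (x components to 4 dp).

1 1.5343 2->0
2 1.9604 0->1
3 2.8074 1->0
4 3.6519 0->1
final: 1 0.8192

Mode 2: guard c·x = 1.4940 hit at Δt = 1.5343 (t = 1.5343), x⁻ = (1.4940) → reset → x⁺ = (0.8001), jump to mode 0
Mode 0: guard c·x = -0.2266 hit at Δt = 0.4261 (t = 1.9604), x⁻ = (0.2266) → reset → x⁺ = (-0.1919), jump to mode 1
Mode 1: guard c·x = 1.5319 hit at Δt = 0.8470 (t = 2.8074), x⁻ = (1.5319) → reset → x⁺ = (1.3851), jump to mode 0
Mode 0: guard c·x = -0.2266 hit at Δt = 0.8445 (t = 3.6519), x⁻ = (0.2266) → reset → x⁺ = (-0.1919), jump to mode 1
Mode 1: flow for 0.5819 to horizon, guard not reached → x = (0.8192)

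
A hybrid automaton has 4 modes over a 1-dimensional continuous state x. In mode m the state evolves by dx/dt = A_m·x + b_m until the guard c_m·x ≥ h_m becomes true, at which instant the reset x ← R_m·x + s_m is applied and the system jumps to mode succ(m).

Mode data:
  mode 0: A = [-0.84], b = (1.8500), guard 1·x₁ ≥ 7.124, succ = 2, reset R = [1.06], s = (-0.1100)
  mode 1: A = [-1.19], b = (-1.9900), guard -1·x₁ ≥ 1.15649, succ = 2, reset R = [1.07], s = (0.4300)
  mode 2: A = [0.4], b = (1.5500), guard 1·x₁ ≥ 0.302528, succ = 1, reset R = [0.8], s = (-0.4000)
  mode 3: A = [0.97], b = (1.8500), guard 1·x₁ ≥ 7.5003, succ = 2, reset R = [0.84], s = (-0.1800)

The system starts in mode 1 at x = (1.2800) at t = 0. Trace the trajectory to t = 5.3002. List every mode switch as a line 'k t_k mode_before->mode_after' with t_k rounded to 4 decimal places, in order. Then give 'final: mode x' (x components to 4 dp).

Mode 1: guard c·x = 1.1565 hit at Δt = 1.4661 (t = 1.4661), x⁻ = (-1.1565) → reset → x⁺ = (-0.8074), jump to mode 2
Mode 2: guard c·x = 0.3025 hit at Δt = 0.7721 (t = 2.2382), x⁻ = (0.3025) → reset → x⁺ = (-0.1580), jump to mode 1
Mode 1: guard c·x = 1.1565 hit at Δt = 0.9051 (t = 3.1433), x⁻ = (-1.1565) → reset → x⁺ = (-0.8074), jump to mode 2
Mode 2: guard c·x = 0.3025 hit at Δt = 0.7721 (t = 3.9153), x⁻ = (0.3025) → reset → x⁺ = (-0.1580), jump to mode 1
Mode 1: guard c·x = 1.1565 hit at Δt = 0.9051 (t = 4.8204), x⁻ = (-1.1565) → reset → x⁺ = (-0.8074), jump to mode 2
Mode 2: flow for 0.4798 to horizon, guard not reached → x = (-0.1584)

1 1.4661 1->2
2 2.2382 2->1
3 3.1433 1->2
4 3.9153 2->1
5 4.8204 1->2
final: 2 -0.1584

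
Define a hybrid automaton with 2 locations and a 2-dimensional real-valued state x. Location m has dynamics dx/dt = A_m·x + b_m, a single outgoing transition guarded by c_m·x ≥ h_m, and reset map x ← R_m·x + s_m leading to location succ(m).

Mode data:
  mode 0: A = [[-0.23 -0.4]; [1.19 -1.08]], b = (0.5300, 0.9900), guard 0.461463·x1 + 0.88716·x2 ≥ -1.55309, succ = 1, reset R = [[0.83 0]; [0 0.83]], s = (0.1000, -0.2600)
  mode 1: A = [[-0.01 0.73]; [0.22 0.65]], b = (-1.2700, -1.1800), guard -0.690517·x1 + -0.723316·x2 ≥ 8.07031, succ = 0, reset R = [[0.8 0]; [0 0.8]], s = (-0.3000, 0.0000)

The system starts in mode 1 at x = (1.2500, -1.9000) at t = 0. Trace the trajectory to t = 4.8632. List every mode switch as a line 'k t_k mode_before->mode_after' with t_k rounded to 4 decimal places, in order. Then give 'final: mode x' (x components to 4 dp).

Mode 1: guard c·x = 8.0703 hit at Δt = 1.2982 (t = 1.2982), x⁻ = (-4.2059, -7.1422) → reset → x⁺ = (-3.6647, -5.7138), jump to mode 0
Mode 0: guard c·x = -1.5531 hit at Δt = 1.4345 (t = 2.7327), x⁻ = (-0.2874, -1.6012) → reset → x⁺ = (-0.1385, -1.5890), jump to mode 1
Mode 1: guard c·x = 8.0703 hit at Δt = 1.2230 (t = 3.9557), x⁻ = (-4.8921, -6.4871) → reset → x⁺ = (-4.2137, -5.1897), jump to mode 0
Mode 0: flow for 0.9075 to horizon, guard not reached → x = (-1.6081, -3.1614)

1 1.2982 1->0
2 2.7327 0->1
3 3.9557 1->0
final: 0 -1.6081 -3.1614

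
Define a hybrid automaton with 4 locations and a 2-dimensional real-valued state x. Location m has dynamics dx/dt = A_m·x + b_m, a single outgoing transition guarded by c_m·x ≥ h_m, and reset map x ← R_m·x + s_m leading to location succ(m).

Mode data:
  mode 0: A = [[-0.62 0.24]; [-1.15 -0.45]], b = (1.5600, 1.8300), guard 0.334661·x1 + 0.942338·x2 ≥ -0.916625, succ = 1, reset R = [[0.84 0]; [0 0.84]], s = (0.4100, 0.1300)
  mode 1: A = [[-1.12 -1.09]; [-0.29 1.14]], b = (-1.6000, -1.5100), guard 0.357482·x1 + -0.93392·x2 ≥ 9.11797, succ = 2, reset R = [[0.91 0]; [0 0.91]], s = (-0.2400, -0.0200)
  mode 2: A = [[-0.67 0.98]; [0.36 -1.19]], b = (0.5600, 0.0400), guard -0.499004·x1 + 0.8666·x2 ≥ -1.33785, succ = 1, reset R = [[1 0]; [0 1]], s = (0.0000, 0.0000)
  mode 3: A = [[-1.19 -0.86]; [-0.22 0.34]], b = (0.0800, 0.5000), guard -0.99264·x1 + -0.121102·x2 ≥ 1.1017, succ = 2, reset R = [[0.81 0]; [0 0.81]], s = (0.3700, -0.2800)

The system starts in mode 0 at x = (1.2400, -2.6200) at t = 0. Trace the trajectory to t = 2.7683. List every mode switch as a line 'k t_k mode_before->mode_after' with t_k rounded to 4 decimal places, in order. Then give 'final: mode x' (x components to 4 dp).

1 0.9533 0->1
2 2.0923 1->2
final: 2 -0.9720 -3.5036

Mode 0: guard c·x = -0.9166 hit at Δt = 0.9533 (t = 0.9533), x⁻ = (1.4740, -1.4962) → reset → x⁺ = (1.6482, -1.1268), jump to mode 1
Mode 1: guard c·x = 9.1180 hit at Δt = 1.1390 (t = 2.0923), x⁻ = (2.8379, -8.6768) → reset → x⁺ = (2.3425, -7.9159), jump to mode 2
Mode 2: flow for 0.6760 to horizon, guard not reached → x = (-0.9720, -3.5036)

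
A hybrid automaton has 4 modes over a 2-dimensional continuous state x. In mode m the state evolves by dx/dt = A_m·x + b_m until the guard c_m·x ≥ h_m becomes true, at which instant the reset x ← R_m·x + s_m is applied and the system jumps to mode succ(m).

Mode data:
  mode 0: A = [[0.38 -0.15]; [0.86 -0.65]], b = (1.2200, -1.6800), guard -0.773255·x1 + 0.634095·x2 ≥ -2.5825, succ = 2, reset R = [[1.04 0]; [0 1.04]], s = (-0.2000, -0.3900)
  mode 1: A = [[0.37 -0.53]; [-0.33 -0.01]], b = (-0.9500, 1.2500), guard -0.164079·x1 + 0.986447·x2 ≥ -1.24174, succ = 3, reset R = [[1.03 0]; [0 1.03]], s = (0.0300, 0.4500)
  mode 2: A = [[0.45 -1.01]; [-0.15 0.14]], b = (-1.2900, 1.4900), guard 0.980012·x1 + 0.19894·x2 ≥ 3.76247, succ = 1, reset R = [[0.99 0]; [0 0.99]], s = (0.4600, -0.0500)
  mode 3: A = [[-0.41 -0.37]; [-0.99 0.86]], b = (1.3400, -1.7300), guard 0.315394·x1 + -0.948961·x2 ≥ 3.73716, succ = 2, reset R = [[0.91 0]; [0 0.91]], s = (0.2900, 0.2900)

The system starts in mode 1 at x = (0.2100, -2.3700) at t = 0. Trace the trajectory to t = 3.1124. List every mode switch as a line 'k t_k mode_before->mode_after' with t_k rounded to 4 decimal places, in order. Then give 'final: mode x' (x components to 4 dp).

Mode 1: guard c·x = -1.2417 hit at Δt = 1.0002 (t = 1.0002), x⁻ = (0.3213, -1.2054) → reset → x⁺ = (0.3609, -0.7915), jump to mode 3
Mode 3: guard c·x = 3.7372 hit at Δt = 0.6259 (t = 1.6261), x⁻ = (1.4296, -3.4630) → reset → x⁺ = (1.5909, -2.8614), jump to mode 2
Mode 2: guard c·x = 3.7625 hit at Δt = 1.0751 (t = 2.7012), x⁻ = (4.2644, -2.0945) → reset → x⁺ = (4.6817, -2.1236), jump to mode 1
Mode 1: flow for 0.4112 to horizon, guard not reached → x = (5.5461, -2.2926)

1 1.0002 1->3
2 1.6261 3->2
3 2.7012 2->1
final: 1 5.5461 -2.2926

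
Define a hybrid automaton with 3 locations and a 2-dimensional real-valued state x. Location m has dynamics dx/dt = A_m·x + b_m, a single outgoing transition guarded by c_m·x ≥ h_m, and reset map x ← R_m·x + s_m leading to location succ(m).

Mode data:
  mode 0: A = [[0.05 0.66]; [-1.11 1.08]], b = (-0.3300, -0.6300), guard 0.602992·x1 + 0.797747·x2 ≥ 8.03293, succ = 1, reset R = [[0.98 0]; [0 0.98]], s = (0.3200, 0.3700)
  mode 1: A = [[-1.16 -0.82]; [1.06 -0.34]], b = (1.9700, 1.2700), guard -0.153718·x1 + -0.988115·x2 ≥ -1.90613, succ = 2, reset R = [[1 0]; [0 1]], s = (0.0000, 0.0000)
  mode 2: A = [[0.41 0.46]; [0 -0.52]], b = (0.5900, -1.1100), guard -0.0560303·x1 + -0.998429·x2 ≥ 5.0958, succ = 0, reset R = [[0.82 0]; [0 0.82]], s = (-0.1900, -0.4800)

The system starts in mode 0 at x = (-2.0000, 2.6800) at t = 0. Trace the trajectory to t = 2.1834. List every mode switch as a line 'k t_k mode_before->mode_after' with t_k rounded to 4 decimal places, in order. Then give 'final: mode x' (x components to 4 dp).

Mode 0: guard c·x = 8.0329 hit at Δt = 1.0312 (t = 1.0312), x⁻ = (1.4179, 8.9978) → reset → x⁺ = (1.7095, 9.1878), jump to mode 1
Mode 1: flow for 1.1522 to horizon, guard not reached → x = (-2.3134, 6.3061)

1 1.0312 0->1
final: 1 -2.3134 6.3061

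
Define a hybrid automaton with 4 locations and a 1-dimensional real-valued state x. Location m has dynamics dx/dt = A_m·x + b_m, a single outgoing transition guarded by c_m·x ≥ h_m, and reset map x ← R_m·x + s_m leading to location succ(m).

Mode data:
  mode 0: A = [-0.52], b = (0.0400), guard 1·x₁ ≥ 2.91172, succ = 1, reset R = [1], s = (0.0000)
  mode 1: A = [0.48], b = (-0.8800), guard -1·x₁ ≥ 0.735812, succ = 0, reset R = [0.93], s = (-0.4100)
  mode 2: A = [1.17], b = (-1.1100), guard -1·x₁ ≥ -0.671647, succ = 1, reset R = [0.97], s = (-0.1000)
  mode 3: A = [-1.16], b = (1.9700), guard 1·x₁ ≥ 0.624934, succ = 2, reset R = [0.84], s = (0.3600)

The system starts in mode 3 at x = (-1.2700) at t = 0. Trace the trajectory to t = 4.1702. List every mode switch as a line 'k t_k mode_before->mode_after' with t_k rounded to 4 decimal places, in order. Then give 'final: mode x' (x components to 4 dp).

Mode 3: guard c·x = 0.6249 hit at Δt = 0.8769 (t = 0.8769), x⁻ = (0.6249) → reset → x⁺ = (0.8849), jump to mode 2
Mode 2: guard c·x = -0.6716 hit at Δt = 1.2555 (t = 2.1324), x⁻ = (0.6716) → reset → x⁺ = (0.5515), jump to mode 1
Mode 1: guard c·x = 0.7358 hit at Δt = 1.4485 (t = 3.5809), x⁻ = (-0.7358) → reset → x⁺ = (-1.0943), jump to mode 0
Mode 0: flow for 0.5893 to horizon, guard not reached → x = (-0.7852)

1 0.8769 3->2
2 2.1324 2->1
3 3.5809 1->0
final: 0 -0.7852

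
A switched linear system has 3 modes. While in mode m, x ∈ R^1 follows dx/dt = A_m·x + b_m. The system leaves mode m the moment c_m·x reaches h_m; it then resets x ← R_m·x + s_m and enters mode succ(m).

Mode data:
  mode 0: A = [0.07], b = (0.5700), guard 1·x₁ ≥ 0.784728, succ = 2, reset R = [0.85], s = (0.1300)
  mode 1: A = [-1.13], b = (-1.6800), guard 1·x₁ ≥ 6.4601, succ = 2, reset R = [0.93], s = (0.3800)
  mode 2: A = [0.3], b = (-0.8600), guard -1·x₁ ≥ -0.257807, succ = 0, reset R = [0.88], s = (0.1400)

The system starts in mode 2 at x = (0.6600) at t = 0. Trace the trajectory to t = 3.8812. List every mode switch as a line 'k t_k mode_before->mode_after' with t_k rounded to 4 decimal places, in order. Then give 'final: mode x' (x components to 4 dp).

Mode 2: guard c·x = -0.2578 hit at Δt = 0.5581 (t = 0.5581), x⁻ = (0.2578) → reset → x⁺ = (0.3669), jump to mode 0
Mode 0: guard c·x = 0.7847 hit at Δt = 0.6848 (t = 1.2429), x⁻ = (0.7847) → reset → x⁺ = (0.7970), jump to mode 2
Mode 2: guard c·x = -0.2578 hit at Δt = 0.7718 (t = 2.0147), x⁻ = (0.2578) → reset → x⁺ = (0.3669), jump to mode 0
Mode 0: guard c·x = 0.7847 hit at Δt = 0.6848 (t = 2.6995), x⁻ = (0.7847) → reset → x⁺ = (0.7970), jump to mode 2
Mode 2: guard c·x = -0.2578 hit at Δt = 0.7718 (t = 3.4713), x⁻ = (0.2578) → reset → x⁺ = (0.3669), jump to mode 0
Mode 0: flow for 0.4099 to horizon, guard not reached → x = (0.6146)

1 0.5581 2->0
2 1.2429 0->2
3 2.0147 2->0
4 2.6995 0->2
5 3.4713 2->0
final: 0 0.6146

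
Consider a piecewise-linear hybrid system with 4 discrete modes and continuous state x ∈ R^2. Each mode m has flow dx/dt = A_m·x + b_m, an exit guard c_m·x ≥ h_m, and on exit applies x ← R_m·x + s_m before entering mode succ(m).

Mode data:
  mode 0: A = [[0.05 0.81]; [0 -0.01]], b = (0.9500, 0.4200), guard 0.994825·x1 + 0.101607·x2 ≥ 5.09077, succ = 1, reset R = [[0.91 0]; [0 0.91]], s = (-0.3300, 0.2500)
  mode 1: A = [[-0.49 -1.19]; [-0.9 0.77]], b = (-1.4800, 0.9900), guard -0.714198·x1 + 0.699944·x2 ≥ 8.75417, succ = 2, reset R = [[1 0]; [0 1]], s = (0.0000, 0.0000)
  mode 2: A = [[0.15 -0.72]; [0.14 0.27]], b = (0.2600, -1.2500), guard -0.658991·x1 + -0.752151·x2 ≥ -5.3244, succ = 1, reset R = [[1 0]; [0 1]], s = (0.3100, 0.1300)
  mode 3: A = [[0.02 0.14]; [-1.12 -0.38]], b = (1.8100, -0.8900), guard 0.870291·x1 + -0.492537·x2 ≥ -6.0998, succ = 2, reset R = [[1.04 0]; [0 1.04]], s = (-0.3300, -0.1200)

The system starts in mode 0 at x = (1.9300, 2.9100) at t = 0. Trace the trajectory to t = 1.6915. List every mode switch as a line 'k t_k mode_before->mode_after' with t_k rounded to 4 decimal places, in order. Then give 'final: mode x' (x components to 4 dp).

Mode 0: guard c·x = 5.0908 hit at Δt = 0.7942 (t = 0.7942), x⁻ = (4.7885, 3.2192) → reset → x⁺ = (4.0275, 3.1795), jump to mode 1
Mode 1: flow for 0.8973 to horizon, guard not reached → x = (-2.0721, 6.0554)

1 0.7942 0->1
final: 1 -2.0721 6.0554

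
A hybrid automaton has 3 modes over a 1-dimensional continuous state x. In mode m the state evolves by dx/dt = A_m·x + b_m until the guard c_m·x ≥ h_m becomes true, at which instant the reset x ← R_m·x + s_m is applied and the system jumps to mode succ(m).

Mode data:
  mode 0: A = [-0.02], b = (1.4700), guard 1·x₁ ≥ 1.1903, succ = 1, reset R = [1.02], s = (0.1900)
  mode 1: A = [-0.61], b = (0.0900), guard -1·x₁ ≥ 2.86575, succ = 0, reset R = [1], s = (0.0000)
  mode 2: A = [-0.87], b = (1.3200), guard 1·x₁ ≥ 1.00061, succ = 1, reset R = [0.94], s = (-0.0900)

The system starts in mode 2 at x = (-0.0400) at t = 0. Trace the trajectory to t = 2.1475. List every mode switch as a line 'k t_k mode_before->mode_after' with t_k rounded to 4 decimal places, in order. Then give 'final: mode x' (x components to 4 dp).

1 1.2682 2->1
final: 1 0.5587

Mode 2: guard c·x = 1.0006 hit at Δt = 1.2682 (t = 1.2682), x⁻ = (1.0006) → reset → x⁺ = (0.8506), jump to mode 1
Mode 1: flow for 0.8793 to horizon, guard not reached → x = (0.5587)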